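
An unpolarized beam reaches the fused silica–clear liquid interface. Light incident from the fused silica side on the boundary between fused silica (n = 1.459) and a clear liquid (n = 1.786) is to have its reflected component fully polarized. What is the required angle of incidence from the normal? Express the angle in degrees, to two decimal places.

Brewster's condition: tan θ_B = n₂/n₁ = 1.786/1.459 = 1.2241.
θ_B = arctan(1.2241) = 50.75°.

θ_B ≈ 50.75°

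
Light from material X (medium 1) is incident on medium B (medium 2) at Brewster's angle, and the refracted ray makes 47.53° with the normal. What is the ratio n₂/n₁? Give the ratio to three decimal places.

n₂/n₁ ≈ 0.915

θ_B + θ_t = 90°, so θ_B = 90° − 47.53° = 42.47°.
Then n₂/n₁ = tan θ_B = tan 42.47° = 0.915.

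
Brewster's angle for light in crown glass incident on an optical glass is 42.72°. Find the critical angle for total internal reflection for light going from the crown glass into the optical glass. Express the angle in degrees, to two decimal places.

tan θ_B = n₂/n₁ = tan 42.72° = 0.9234.
Total internal reflection: sin θ_c = n₂/n₁ = 0.9234.
θ_c = arcsin(0.9234) = 67.43°.

θ_c ≈ 67.43°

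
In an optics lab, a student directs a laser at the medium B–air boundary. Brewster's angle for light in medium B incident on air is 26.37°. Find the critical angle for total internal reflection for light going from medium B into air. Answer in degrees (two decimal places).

θ_c ≈ 29.72°

tan θ_B = n₂/n₁ = tan 26.37° = 0.4958.
Total internal reflection: sin θ_c = n₂/n₁ = 0.4958.
θ_c = arcsin(0.4958) = 29.72°.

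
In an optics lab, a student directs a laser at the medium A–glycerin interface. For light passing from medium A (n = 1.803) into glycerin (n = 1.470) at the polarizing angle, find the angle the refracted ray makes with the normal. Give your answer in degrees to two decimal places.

θ_t ≈ 50.81°

θ_B = arctan(n₂/n₁) = arctan(1.470/1.803) = 39.19°.
The refracted ray is perpendicular to the reflected ray, so θ_t = 90° − θ_B = 50.81°.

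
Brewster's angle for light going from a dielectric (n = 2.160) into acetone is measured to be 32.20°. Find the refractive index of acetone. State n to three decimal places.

At Brewster's angle, tan θ_B = n₂/n₁ with n₁ on the incident side (a dielectric) and n₂ on the transmitted side (acetone).
n₂ = n₁ tan θ_B = 2.160 × tan 32.20° = 1.360.

n ≈ 1.360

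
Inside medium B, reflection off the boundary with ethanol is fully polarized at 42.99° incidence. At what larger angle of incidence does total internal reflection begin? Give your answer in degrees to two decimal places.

From Brewster, n₂/n₁ = tan θ_B = tan 42.99° = 0.9322.
Then sin θ_c = n₂/n₁ = 0.9322, so θ_c = arcsin 0.9322 = 68.78°.

θ_c ≈ 68.78°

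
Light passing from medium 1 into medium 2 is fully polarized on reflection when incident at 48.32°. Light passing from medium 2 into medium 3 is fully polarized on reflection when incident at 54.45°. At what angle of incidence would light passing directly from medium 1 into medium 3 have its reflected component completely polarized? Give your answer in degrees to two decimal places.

tan θ_B(1→2) = n₂/n₁ = tan 48.32° = 1.1232.
tan θ_B(2→3) = n₃/n₂ = tan 54.45° = 1.3994.
So n₃/n₁ = (n₂/n₁)(n₃/n₂) = 1.1232 × 1.3994 = 1.5717.
θ_B(1→3) = arctan(1.5717) = 57.53°.

θ_B ≈ 57.53°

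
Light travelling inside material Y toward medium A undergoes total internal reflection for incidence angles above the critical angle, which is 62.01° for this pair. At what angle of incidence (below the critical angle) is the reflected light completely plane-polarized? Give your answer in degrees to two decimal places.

n₂/n₁ = sin θ_c = sin 62.01° = 0.8830.
tan θ_B equals the same ratio, so θ_B = arctan(0.8830) = 41.45°.

θ_B ≈ 41.45°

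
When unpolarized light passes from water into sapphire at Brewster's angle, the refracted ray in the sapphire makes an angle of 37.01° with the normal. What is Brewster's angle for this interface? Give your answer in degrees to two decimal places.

θ_B ≈ 52.99°

Brewster's condition makes the reflected and refracted beams perpendicular: θ_B + θ_t = 90°.
So θ_B = 90° − θ_t = 90° − 37.01° = 52.99°.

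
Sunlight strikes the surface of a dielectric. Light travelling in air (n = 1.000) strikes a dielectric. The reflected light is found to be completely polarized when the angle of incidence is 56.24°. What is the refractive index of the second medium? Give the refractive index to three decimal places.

n ≈ 1.496

Brewster's law: tan θ_B = n₂/n₁ (light incident in air, refracted into a dielectric).
n₂ = n₁ tan θ_B = 1.000 × tan 56.24° = 1.496.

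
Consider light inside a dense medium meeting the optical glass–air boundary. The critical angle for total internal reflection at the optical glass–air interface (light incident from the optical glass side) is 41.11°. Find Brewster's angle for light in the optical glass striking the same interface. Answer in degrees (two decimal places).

At the critical angle sin θ_c = n₂/n₁, giving n₂/n₁ = sin 41.11° = 0.6575.
Then tan θ_B = n₂/n₁ = 0.6575, so θ_B = arctan 0.6575 = 33.33°.

θ_B ≈ 33.33°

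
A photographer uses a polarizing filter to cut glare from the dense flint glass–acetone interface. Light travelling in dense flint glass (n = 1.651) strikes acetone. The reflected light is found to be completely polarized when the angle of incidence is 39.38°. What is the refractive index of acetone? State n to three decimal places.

n ≈ 1.355

Full polarization of the reflected beam means tan θ_B = n₂/n₁, where n₁ is the incident medium (dense flint glass).
n₂ = n₁ tan θ_B = 1.651 × tan 39.38° = 1.355.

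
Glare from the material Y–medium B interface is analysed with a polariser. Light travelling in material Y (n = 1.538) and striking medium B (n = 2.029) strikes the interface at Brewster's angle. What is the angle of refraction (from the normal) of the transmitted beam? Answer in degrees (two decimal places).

θ_t ≈ 37.16°

θ_B = arctan(n₂/n₁) = arctan(2.029/1.538) = 52.84°.
Since θ_B + θ_t = 90° at Brewster incidence, θ_t = 90° − 52.84° = 37.16°.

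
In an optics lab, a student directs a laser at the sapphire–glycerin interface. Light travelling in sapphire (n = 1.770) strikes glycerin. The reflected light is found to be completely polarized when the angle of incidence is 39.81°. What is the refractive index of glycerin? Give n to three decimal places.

n ≈ 1.475

Brewster's law: tan θ_B = n₂/n₁ (light incident in sapphire, refracted into glycerin).
n₂ = n₁ tan θ_B = 1.770 × tan 39.81° = 1.475.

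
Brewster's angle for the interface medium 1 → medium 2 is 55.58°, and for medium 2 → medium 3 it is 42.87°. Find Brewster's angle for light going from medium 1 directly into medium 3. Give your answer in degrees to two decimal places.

θ_B ≈ 53.57°

tan θ_B(1→2) = n₂/n₁ = tan 55.58° = 1.4594.
tan θ_B(2→3) = n₃/n₂ = tan 42.87° = 0.9283.
So n₃/n₁ = (n₂/n₁)(n₃/n₂) = 1.4594 × 0.9283 = 1.3547.
θ_B(1→3) = arctan(1.3547) = 53.57°.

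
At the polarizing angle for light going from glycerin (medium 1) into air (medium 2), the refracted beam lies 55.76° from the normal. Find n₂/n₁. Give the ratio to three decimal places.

n₂/n₁ ≈ 0.681

θ_B + θ_t = 90°, so θ_B = 90° − 55.76° = 34.24°.
Then n₂/n₁ = tan θ_B = tan 34.24° = 0.681.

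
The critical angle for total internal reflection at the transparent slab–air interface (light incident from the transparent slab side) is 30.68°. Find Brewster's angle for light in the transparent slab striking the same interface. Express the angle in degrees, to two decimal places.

n₂/n₁ = sin θ_c = sin 30.68° = 0.5102.
tan θ_B equals the same ratio, so θ_B = arctan(0.5102) = 27.03°.

θ_B ≈ 27.03°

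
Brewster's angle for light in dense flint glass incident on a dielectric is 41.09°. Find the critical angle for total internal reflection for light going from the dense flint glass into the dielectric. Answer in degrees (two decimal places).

tan θ_B = n₂/n₁ = tan 41.09° = 0.8720.
Total internal reflection: sin θ_c = n₂/n₁ = 0.8720.
θ_c = arcsin(0.8720) = 60.70°.

θ_c ≈ 60.70°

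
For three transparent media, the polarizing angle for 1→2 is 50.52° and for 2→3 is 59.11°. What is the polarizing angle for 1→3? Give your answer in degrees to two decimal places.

n₂/n₁ = tan 50.52° = 1.2140 and n₃/n₂ = tan 59.11° = 1.6715.
So n₃/n₁ = (n₂/n₁)(n₃/n₂) = 1.2140 × 1.6715 = 2.0292.
θ_B(1→3) = arctan(2.0292) = 63.77°.

θ_B ≈ 63.77°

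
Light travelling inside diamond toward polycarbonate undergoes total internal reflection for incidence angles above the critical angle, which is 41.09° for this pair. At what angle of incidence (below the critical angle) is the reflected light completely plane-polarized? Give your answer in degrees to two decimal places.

θ_B ≈ 33.31°

At the critical angle sin θ_c = n₂/n₁, giving n₂/n₁ = sin 41.09° = 0.6572.
Then tan θ_B = n₂/n₁ = 0.6572, so θ_B = arctan 0.6572 = 33.31°.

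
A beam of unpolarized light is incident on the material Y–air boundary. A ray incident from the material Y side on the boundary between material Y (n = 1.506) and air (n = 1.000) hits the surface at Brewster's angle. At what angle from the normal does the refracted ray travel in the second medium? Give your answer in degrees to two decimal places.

θ_B = arctan(n₂/n₁) = arctan(1.000/1.506) = 33.58°.
The refracted ray is perpendicular to the reflected ray, so θ_t = 90° − θ_B = 56.42°.

θ_t ≈ 56.42°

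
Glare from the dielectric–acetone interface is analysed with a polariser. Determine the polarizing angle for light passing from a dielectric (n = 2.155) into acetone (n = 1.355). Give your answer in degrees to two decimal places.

tan θ_B = n₂/n₁ = 1.355/2.155 = 0.6288.
So θ_B = arctan 0.6288 = 32.16°.

θ_B ≈ 32.16°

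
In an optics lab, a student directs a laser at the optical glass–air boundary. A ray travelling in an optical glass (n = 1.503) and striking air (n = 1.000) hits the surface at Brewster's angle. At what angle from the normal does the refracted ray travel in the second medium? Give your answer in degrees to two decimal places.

θ_t ≈ 56.36°

θ_B = arctan(n₂/n₁) = arctan(1.000/1.503) = 33.64°.
At Brewster's angle the reflected and refracted rays are perpendicular, so θ_t = 90° − θ_B = 90° − 33.64° = 56.36°.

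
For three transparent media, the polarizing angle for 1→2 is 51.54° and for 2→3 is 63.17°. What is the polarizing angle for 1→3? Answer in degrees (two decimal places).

θ_B ≈ 68.11°

tan θ_B(1→2) = n₂/n₁ = tan 51.54° = 1.2590.
tan θ_B(2→3) = n₃/n₂ = tan 63.17° = 1.9771.
So n₃/n₁ = (n₂/n₁)(n₃/n₂) = 1.2590 × 1.9771 = 2.4891.
θ_B(1→3) = arctan(2.4891) = 68.11°.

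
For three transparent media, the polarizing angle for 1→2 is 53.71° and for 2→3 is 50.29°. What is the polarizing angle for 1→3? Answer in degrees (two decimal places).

θ_B ≈ 58.62°

n₂/n₁ = tan 53.71° = 1.3618 and n₃/n₂ = tan 50.29° = 1.2041.
So n₃/n₁ = (n₂/n₁)(n₃/n₂) = 1.3618 × 1.2041 = 1.6398.
θ_B(1→3) = arctan(1.6398) = 58.62°.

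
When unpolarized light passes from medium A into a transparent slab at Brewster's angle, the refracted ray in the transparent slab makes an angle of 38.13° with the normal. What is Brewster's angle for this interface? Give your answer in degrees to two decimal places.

At Brewster's angle the reflected and refracted rays are perpendicular, so θ_B + θ_t = 90°.
So θ_B = 90° − θ_t = 90° − 38.13° = 51.87°.

θ_B ≈ 51.87°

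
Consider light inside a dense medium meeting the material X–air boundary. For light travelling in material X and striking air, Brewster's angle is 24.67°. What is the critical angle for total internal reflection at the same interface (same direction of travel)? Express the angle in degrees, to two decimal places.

θ_c ≈ 27.34°

n₂/n₁ = tan 24.67° = 0.4593; the critical angle satisfies sin θ_c = n₂/n₁.
θ_c = arcsin(0.4593) = 27.34°.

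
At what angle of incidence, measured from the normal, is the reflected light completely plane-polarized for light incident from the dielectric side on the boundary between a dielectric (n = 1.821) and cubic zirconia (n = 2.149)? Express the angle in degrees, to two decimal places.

θ_B ≈ 49.72°

The reflected p-component vanishes when tan θ_B = n₂/n₁.
Brewster's condition: tan θ_B = n₂/n₁ = 2.149/1.821 = 1.1801.
θ_B = arctan(1.1801) = 49.72°.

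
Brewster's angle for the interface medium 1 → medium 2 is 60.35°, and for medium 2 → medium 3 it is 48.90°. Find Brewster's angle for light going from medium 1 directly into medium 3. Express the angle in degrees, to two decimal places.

n₂/n₁ = tan 60.35° = 1.7567 and n₃/n₂ = tan 48.90° = 1.1463.
So n₃/n₁ = (n₂/n₁)(n₃/n₂) = 1.7567 × 1.1463 = 2.0138.
θ_B(1→3) = arctan(2.0138) = 63.59°.

θ_B ≈ 63.59°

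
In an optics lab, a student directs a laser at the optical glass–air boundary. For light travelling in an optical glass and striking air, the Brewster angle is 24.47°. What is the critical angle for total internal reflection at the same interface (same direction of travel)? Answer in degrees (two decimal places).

θ_c ≈ 27.07°

From Brewster, n₂/n₁ = tan θ_B = tan 24.47° = 0.4551.
Then sin θ_c = n₂/n₁ = 0.4551, so θ_c = arcsin 0.4551 = 27.07°.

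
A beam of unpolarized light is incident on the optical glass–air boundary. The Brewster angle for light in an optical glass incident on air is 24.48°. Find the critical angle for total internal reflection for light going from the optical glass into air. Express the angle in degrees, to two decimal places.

θ_c ≈ 27.08°

tan θ_B = n₂/n₁ = tan 24.48° = 0.4553.
Total internal reflection: sin θ_c = n₂/n₁ = 0.4553.
θ_c = arcsin(0.4553) = 27.08°.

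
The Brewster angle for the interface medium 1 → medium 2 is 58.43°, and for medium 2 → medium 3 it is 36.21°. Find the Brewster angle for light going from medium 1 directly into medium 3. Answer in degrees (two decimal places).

Each Brewster angle gives a ratio: n₂/n₁ = tan 58.43° = 1.6274, n₃/n₂ = tan 36.21° = 0.7322.
Multiplying, n₃/n₁ = 1.6274 × 0.7322 = 1.1915, and θ_B(1→3) = arctan 1.1915 = 49.99°.

θ_B ≈ 49.99°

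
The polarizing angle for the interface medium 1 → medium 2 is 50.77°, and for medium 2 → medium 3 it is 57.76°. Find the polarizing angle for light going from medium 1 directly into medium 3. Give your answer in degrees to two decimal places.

θ_B ≈ 62.75°

Each Brewster angle gives a ratio: n₂/n₁ = tan 50.77° = 1.2248, n₃/n₂ = tan 57.76° = 1.5855.
So n₃/n₁ = (n₂/n₁)(n₃/n₂) = 1.2248 × 1.5855 = 1.9420.
θ_B(1→3) = arctan(1.9420) = 62.75°.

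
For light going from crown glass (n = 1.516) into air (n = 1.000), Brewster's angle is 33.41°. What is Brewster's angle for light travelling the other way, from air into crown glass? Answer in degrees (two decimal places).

The two Brewster angles are complementary: θ_B' = 90° − θ_B = 90° − 33.41° = 56.59°.

θ_B' ≈ 56.59°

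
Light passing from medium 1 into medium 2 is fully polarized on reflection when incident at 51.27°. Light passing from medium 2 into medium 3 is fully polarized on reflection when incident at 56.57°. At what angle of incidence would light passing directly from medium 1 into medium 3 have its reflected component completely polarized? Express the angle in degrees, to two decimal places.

θ_B ≈ 62.10°

Each Brewster angle gives a ratio: n₂/n₁ = tan 51.27° = 1.2469, n₃/n₂ = tan 56.57° = 1.5149.
Multiplying, n₃/n₁ = 1.2469 × 1.5149 = 1.8888, and θ_B(1→3) = arctan 1.8888 = 62.10°.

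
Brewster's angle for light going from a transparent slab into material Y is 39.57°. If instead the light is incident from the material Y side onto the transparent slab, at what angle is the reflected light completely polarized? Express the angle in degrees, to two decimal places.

θ_B' ≈ 50.43°

tan θ_B' = n₁/n₂ = 1/tan θ_B, so θ_B' = 90° − θ_B.
θ_B' = 90° − 39.57° = 50.43°.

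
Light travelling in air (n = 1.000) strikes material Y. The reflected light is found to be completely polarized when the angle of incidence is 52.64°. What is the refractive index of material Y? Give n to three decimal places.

Brewster's law: tan θ_B = n₂/n₁ (light incident in air, refracted into material Y).
n₂ = n₁ tan θ_B = 1.000 × tan 52.64° = 1.310.

n ≈ 1.310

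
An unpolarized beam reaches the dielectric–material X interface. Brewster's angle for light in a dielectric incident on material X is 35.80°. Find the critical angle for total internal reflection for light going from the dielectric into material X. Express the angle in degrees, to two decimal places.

θ_c ≈ 46.16°

tan θ_B = n₂/n₁ = tan 35.80° = 0.7212.
Total internal reflection: sin θ_c = n₂/n₁ = 0.7212.
θ_c = arcsin(0.7212) = 46.16°.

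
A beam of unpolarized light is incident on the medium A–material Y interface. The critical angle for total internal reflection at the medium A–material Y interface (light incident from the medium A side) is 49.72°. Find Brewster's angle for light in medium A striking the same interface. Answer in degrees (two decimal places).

θ_B ≈ 37.34°

sin θ_c = n₂/n₁, so n₂/n₁ = sin 49.72° = 0.7629.
Brewster: tan θ_B = n₂/n₁ = 0.7629.
θ_B = arctan(0.7629) = 37.34°.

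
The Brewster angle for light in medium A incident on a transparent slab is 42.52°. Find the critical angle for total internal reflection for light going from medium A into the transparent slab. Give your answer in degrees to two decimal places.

θ_c ≈ 66.49°

n₂/n₁ = tan 42.52° = 0.9170; the critical angle satisfies sin θ_c = n₂/n₁.
θ_c = arcsin(0.9170) = 66.49°.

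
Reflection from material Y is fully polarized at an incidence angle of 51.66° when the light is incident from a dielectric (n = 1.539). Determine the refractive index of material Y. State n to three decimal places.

Brewster's law: tan θ_B = n₂/n₁ (light incident in a dielectric, refracted into material Y).
n₂ = n₁ tan θ_B = 1.539 × tan 51.66° = 1.946.

n ≈ 1.946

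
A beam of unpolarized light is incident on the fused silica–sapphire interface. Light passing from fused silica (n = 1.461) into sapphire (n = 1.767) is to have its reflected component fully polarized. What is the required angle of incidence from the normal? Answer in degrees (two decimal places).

The reflected p-component vanishes when tan θ_B = n₂/n₁.
tan θ_B = n₂/n₁ = 1.767/1.461 = 1.2094.
θ_B = arctan(1.2094) = 50.42°.

θ_B ≈ 50.42°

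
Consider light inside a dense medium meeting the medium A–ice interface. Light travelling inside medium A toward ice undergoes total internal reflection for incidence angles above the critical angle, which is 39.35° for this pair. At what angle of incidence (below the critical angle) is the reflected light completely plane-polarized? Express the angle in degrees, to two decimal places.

θ_B ≈ 32.38°

n₂/n₁ = sin θ_c = sin 39.35° = 0.6341.
tan θ_B equals the same ratio, so θ_B = arctan(0.6341) = 32.38°.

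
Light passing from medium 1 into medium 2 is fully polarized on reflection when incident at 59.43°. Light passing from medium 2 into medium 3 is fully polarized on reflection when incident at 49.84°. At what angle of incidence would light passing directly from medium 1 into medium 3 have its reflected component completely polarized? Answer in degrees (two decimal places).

θ_B ≈ 63.51°

tan θ_B(1→2) = n₂/n₁ = tan 59.43° = 1.6929.
tan θ_B(2→3) = n₃/n₂ = tan 49.84° = 1.1850.
n₃/n₁ = 2.0062. Then tan θ_B(1→3) = n₃/n₁, so θ_B(1→3) = arctan(2.0062) = 63.51°.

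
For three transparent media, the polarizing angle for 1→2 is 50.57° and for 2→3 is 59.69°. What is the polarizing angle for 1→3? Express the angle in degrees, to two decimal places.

θ_B ≈ 64.33°

n₂/n₁ = tan 50.57° = 1.2161 and n₃/n₂ = tan 59.69° = 1.7106.
n₃/n₁ = 2.0803. Then tan θ_B(1→3) = n₃/n₁, so θ_B(1→3) = arctan(2.0803) = 64.33°.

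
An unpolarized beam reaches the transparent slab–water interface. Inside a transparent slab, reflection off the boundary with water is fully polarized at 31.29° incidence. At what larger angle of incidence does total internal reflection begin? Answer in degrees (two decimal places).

θ_c ≈ 37.43°

From Brewster, n₂/n₁ = tan θ_B = tan 31.29° = 0.6078.
Then sin θ_c = n₂/n₁ = 0.6078, so θ_c = arcsin 0.6078 = 37.43°.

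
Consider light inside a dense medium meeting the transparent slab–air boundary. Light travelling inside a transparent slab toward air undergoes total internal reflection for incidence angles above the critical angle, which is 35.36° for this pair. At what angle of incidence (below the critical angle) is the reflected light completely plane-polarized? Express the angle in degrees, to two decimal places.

At the critical angle sin θ_c = n₂/n₁, giving n₂/n₁ = sin 35.36° = 0.5787.
Then tan θ_B = n₂/n₁ = 0.5787, so θ_B = arctan 0.5787 = 30.06°.

θ_B ≈ 30.06°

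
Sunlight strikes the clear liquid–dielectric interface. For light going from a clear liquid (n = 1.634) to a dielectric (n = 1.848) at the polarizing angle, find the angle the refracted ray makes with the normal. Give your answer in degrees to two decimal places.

θ_B = arctan(n₂/n₁) = arctan(1.848/1.634) = 48.52°.
At Brewster's angle the reflected and refracted rays are perpendicular, so θ_t = 90° − θ_B = 90° − 48.52° = 41.48°.

θ_t ≈ 41.48°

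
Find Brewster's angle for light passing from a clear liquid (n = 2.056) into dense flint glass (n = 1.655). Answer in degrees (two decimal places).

θ_B ≈ 38.83°

Here n₂/n₁ = 1.655/2.056 = 0.8050, and Brewster's law gives tan θ_B = n₂/n₁.
So θ_B = arctan 0.8050 = 38.83°.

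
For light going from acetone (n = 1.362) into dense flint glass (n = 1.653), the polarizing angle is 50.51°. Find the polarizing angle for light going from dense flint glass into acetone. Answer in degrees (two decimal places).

θ_B' ≈ 39.49°

Reversing the direction swaps n₁ and n₂, so tan θ_B' = 1/tan θ_B and θ_B' = 90° − θ_B.
Hence θ_B' = 90° − 50.51° = 39.49°.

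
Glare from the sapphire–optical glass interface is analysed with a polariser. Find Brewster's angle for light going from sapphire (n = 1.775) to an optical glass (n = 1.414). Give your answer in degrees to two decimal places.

tan θ_B = n₂/n₁ = 1.414/1.775 = 0.7966.
So θ_B = arctan 0.7966 = 38.54°.

θ_B ≈ 38.54°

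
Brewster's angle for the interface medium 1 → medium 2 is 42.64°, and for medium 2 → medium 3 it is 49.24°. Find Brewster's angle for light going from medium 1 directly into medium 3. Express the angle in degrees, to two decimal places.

Each Brewster angle gives a ratio: n₂/n₁ = tan 42.64° = 0.9208, n₃/n₂ = tan 49.24° = 1.1601.
Multiplying, n₃/n₁ = 0.9208 × 1.1601 = 1.0683, and θ_B(1→3) = arctan 1.0683 = 46.89°.

θ_B ≈ 46.89°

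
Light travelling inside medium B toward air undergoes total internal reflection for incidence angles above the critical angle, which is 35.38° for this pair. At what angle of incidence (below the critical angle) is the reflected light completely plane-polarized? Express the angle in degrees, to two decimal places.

θ_B ≈ 30.07°

n₂/n₁ = sin θ_c = sin 35.38° = 0.5790.
tan θ_B equals the same ratio, so θ_B = arctan(0.5790) = 30.07°.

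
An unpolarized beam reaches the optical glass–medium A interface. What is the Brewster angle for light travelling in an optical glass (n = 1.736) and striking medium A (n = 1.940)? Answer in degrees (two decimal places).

At Brewster's angle the reflected and refracted rays are perpendicular, which with Snell's law gives tan θ_B = n₂/n₁.
Here n₂/n₁ = 1.940/1.736 = 1.1175, and Brewster's law gives tan θ_B = n₂/n₁.
θ_B = arctan(1.1175) = 48.18°.

θ_B ≈ 48.18°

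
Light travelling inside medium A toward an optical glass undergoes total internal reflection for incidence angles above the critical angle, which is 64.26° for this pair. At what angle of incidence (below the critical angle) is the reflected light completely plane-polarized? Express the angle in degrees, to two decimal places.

At the critical angle sin θ_c = n₂/n₁, giving n₂/n₁ = sin 64.26° = 0.9008.
Then tan θ_B = n₂/n₁ = 0.9008, so θ_B = arctan 0.9008 = 42.01°.

θ_B ≈ 42.01°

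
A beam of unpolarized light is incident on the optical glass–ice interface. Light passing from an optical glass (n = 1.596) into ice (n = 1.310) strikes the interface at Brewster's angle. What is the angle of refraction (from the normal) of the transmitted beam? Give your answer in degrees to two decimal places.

θ_t ≈ 50.62°

tan θ_B = n₂/n₁ = 1.310/1.596 = 0.8208, so θ_B = 39.38°.
The refracted ray is perpendicular to the reflected ray, so θ_t = 90° − θ_B = 50.62°.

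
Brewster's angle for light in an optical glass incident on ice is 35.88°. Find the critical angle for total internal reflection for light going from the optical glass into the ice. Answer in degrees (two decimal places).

θ_c ≈ 46.33°

n₂/n₁ = tan 35.88° = 0.7233; the critical angle satisfies sin θ_c = n₂/n₁.
θ_c = arcsin(0.7233) = 46.33°.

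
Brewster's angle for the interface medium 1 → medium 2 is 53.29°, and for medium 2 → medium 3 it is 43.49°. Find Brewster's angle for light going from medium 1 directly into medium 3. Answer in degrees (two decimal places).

n₂/n₁ = tan 53.29° = 1.3411 and n₃/n₂ = tan 43.49° = 0.9486.
n₃/n₁ = 1.2722. Then tan θ_B(1→3) = n₃/n₁, so θ_B(1→3) = arctan(1.2722) = 51.83°.

θ_B ≈ 51.83°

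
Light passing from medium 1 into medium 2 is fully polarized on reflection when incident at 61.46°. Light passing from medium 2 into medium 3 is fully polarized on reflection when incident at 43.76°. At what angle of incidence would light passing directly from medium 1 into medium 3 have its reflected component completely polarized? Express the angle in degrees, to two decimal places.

θ_B ≈ 60.41°

Each Brewster angle gives a ratio: n₂/n₁ = tan 61.46° = 1.8387, n₃/n₂ = tan 43.76° = 0.9576.
So n₃/n₁ = (n₂/n₁)(n₃/n₂) = 1.8387 × 0.9576 = 1.7608.
θ_B(1→3) = arctan(1.7608) = 60.41°.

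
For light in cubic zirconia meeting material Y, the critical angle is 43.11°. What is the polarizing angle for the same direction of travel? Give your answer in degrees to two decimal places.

θ_B ≈ 34.35°

sin θ_c = n₂/n₁, so n₂/n₁ = sin 43.11° = 0.6834.
Brewster: tan θ_B = n₂/n₁ = 0.6834.
θ_B = arctan(0.6834) = 34.35°.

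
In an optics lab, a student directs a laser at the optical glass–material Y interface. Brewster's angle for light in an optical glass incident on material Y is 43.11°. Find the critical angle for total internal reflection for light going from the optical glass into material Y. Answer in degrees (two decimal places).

From Brewster, n₂/n₁ = tan θ_B = tan 43.11° = 0.9361.
Then sin θ_c = n₂/n₁ = 0.9361, so θ_c = arcsin 0.9361 = 69.41°.

θ_c ≈ 69.41°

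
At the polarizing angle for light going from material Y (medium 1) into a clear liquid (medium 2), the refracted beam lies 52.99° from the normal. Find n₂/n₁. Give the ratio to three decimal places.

n₂/n₁ ≈ 0.754

θ_B + θ_t = 90°, so θ_B = 90° − 52.99° = 37.01°.
Then n₂/n₁ = tan θ_B = tan 37.01° = 0.754.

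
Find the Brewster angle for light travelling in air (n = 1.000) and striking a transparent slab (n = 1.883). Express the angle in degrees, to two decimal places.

Brewster's condition: tan θ_B = n₂/n₁ = 1.883/1.000 = 1.8830.
θ_B = arctan(1.8830) = 62.03°.

θ_B ≈ 62.03°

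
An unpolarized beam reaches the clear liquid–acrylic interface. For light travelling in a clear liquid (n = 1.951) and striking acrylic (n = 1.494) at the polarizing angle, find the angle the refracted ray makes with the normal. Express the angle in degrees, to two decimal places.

θ_t ≈ 52.56°

θ_B = arctan(n₂/n₁) = arctan(1.494/1.951) = 37.44°.
Since θ_B + θ_t = 90° at Brewster incidence, θ_t = 90° − 37.44° = 52.56°.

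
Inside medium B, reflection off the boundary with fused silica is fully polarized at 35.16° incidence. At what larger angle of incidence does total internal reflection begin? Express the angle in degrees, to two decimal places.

From Brewster, n₂/n₁ = tan θ_B = tan 35.16° = 0.7044.
Then sin θ_c = n₂/n₁ = 0.7044, so θ_c = arcsin 0.7044 = 44.78°.

θ_c ≈ 44.78°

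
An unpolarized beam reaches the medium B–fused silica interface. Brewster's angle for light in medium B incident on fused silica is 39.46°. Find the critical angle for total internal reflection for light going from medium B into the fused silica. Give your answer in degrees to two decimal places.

n₂/n₁ = tan 39.46° = 0.8232; the critical angle satisfies sin θ_c = n₂/n₁.
θ_c = arcsin(0.8232) = 55.40°.

θ_c ≈ 55.40°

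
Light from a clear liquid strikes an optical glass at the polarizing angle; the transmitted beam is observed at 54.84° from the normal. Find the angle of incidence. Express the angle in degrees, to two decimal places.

At Brewster's angle the reflected and refracted rays are perpendicular, so θ_B + θ_t = 90°.
θ_B = 90° − 54.84° = 35.16°.

θ_B ≈ 35.16°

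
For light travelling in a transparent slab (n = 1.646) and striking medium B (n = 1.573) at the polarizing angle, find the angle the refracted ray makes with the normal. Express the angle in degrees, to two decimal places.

θ_t ≈ 46.30°

θ_B = arctan(n₂/n₁) = arctan(1.573/1.646) = 43.70°.
Since θ_B + θ_t = 90° at Brewster incidence, θ_t = 90° − 43.70° = 46.30°.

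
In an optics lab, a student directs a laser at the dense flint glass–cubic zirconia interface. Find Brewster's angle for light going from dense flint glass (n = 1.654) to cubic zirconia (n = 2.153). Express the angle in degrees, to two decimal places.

Brewster's condition: tan θ_B = n₂/n₁ = 2.153/1.654 = 1.3017.
So θ_B = arctan 1.3017 = 52.47°.

θ_B ≈ 52.47°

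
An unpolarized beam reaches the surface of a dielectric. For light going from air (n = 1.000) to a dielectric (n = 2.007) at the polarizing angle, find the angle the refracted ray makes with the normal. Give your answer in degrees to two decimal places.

tan θ_B = n₂/n₁ = 2.007/1.000 = 2.0070, so θ_B = 63.51°.
The refracted ray is perpendicular to the reflected ray, so θ_t = 90° − θ_B = 26.49°.

θ_t ≈ 26.49°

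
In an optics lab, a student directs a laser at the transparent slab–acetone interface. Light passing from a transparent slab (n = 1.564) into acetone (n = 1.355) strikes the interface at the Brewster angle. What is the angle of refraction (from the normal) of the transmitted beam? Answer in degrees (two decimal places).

θ_B = arctan(n₂/n₁) = arctan(1.355/1.564) = 40.90°.
The refracted ray is perpendicular to the reflected ray, so θ_t = 90° − θ_B = 49.10°.

θ_t ≈ 49.10°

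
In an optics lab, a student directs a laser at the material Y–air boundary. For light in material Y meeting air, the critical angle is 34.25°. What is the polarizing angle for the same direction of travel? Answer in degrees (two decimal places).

sin θ_c = n₂/n₁, so n₂/n₁ = sin 34.25° = 0.5628.
Brewster: tan θ_B = n₂/n₁ = 0.5628.
θ_B = arctan(0.5628) = 29.37°.

θ_B ≈ 29.37°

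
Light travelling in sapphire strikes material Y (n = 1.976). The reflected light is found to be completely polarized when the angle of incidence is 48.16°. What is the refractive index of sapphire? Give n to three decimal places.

n ≈ 1.769

Brewster's law: tan θ_B = n₂/n₁ (light incident in sapphire, refracted into material Y).
n₁ = n₂ / tan θ_B = 1.976 / tan 48.16° = 1.769.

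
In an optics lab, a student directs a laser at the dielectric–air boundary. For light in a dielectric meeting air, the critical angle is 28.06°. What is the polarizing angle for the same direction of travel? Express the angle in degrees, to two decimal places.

n₂/n₁ = sin θ_c = sin 28.06° = 0.4704.
tan θ_B equals the same ratio, so θ_B = arctan(0.4704) = 25.19°.

θ_B ≈ 25.19°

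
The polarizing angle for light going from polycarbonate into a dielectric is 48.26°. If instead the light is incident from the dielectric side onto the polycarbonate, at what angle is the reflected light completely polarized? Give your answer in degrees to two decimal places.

θ_B' ≈ 41.74°

tan θ_B' = n₁/n₂ = 1/tan θ_B, so θ_B' = 90° − θ_B.
θ_B' = 90° − 48.26° = 41.74°.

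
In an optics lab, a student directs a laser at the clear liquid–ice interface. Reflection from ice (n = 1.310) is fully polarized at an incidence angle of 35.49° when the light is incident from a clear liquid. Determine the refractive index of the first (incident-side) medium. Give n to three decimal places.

Brewster's law: tan θ_B = n₂/n₁ (light incident in a clear liquid, refracted into ice).
n₁ = n₂ / tan θ_B = 1.310 / tan 35.49° = 1.837.

n ≈ 1.837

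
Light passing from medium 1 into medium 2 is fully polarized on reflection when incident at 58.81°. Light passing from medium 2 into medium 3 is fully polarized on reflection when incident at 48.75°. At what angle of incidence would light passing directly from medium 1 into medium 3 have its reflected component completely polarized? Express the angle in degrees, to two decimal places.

tan θ_B(1→2) = n₂/n₁ = tan 58.81° = 1.6518.
tan θ_B(2→3) = n₃/n₂ = tan 48.75° = 1.1403.
Multiplying, n₃/n₁ = 1.6518 × 1.1403 = 1.8836, and θ_B(1→3) = arctan 1.8836 = 62.04°.

θ_B ≈ 62.04°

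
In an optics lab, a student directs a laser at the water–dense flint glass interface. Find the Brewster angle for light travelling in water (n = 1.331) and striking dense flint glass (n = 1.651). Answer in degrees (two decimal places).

Here n₂/n₁ = 1.651/1.331 = 1.2404, and Brewster's law gives tan θ_B = n₂/n₁. Taking the arctangent, θ_B = 51.13°.

θ_B ≈ 51.13°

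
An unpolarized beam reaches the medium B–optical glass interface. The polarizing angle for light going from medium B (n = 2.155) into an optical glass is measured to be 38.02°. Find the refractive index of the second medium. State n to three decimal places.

n ≈ 1.685

Brewster's law: tan θ_B = n₂/n₁ (light incident in medium B, refracted into an optical glass).
n₂ = n₁ tan θ_B = 2.155 × tan 38.02° = 1.685.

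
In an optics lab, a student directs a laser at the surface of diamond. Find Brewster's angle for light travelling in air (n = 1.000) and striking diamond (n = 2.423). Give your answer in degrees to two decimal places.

θ_B ≈ 67.57°

Brewster's condition: tan θ_B = n₂/n₁ = 2.423/1.000 = 2.4230. Taking the arctangent, θ_B = 67.57°.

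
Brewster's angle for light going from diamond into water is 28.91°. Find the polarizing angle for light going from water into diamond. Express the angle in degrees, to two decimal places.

The two Brewster angles are complementary: θ_B' = 90° − θ_B = 90° − 28.91° = 61.09°.

θ_B' ≈ 61.09°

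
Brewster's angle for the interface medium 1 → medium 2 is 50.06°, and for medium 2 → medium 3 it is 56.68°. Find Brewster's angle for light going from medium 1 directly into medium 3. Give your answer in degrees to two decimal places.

Each Brewster angle gives a ratio: n₂/n₁ = tan 50.06° = 1.1943, n₃/n₂ = tan 56.68° = 1.5212.
So n₃/n₁ = (n₂/n₁)(n₃/n₂) = 1.1943 × 1.5212 = 1.8168.
θ_B(1→3) = arctan(1.8168) = 61.17°.

θ_B ≈ 61.17°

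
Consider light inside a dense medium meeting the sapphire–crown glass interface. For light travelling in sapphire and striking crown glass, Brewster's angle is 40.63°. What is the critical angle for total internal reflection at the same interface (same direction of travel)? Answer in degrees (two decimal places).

θ_c ≈ 59.09°

tan θ_B = n₂/n₁ = tan 40.63° = 0.8580.
Total internal reflection: sin θ_c = n₂/n₁ = 0.8580.
θ_c = arcsin(0.8580) = 59.09°.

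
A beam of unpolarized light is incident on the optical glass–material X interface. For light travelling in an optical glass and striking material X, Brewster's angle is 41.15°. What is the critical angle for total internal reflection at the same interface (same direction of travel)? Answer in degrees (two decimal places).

θ_c ≈ 60.91°

n₂/n₁ = tan 41.15° = 0.8739; the critical angle satisfies sin θ_c = n₂/n₁.
θ_c = arcsin(0.8739) = 60.91°.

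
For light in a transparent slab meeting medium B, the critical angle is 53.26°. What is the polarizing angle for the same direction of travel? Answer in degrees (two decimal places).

θ_B ≈ 38.71°

At the critical angle sin θ_c = n₂/n₁, giving n₂/n₁ = sin 53.26° = 0.8014.
Then tan θ_B = n₂/n₁ = 0.8014, so θ_B = arctan 0.8014 = 38.71°.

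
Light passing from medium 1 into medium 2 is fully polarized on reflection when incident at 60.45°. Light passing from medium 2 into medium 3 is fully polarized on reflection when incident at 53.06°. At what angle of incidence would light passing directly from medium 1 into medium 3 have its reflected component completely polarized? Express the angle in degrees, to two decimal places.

θ_B ≈ 66.91°

tan θ_B(1→2) = n₂/n₁ = tan 60.45° = 1.7639.
tan θ_B(2→3) = n₃/n₂ = tan 53.06° = 1.3299.
n₃/n₁ = 2.3459. Then tan θ_B(1→3) = n₃/n₁, so θ_B(1→3) = arctan(2.3459) = 66.91°.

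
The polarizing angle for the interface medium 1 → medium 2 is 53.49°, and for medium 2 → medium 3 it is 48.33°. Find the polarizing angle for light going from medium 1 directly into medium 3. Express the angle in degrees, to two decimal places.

θ_B ≈ 56.62°

n₂/n₁ = tan 53.49° = 1.3509 and n₃/n₂ = tan 48.33° = 1.1236.
So n₃/n₁ = (n₂/n₁)(n₃/n₂) = 1.3509 × 1.1236 = 1.5178.
θ_B(1→3) = arctan(1.5178) = 56.62°.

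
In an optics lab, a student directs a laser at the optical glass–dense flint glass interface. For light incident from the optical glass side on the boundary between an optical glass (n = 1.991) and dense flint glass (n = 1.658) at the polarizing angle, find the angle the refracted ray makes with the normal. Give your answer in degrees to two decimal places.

θ_B = arctan(n₂/n₁) = arctan(1.658/1.991) = 39.79°.
The refracted ray is perpendicular to the reflected ray, so θ_t = 90° − θ_B = 50.21°.

θ_t ≈ 50.21°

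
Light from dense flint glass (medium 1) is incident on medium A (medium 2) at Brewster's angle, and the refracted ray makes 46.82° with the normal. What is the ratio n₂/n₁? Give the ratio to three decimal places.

θ_B + θ_t = 90°, so θ_B = 90° − 46.82° = 43.18°.
tan θ_B = n₂/n₁, so n₂/n₁ = tan 43.18° = 0.938.

n₂/n₁ ≈ 0.938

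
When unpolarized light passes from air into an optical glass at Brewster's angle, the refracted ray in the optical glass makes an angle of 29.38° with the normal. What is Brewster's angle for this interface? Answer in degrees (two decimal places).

Since the reflected and refracted rays are at right angles at the polarizing angle, θ_B + θ_t = 90°.
θ_B = 90° − 29.38° = 60.62°.

θ_B ≈ 60.62°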